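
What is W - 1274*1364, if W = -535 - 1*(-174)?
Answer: -1738097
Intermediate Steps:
W = -361 (W = -535 + 174 = -361)
W - 1274*1364 = -361 - 1274*1364 = -361 - 1737736 = -1738097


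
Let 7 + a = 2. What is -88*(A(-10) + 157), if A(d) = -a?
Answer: -14256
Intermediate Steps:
a = -5 (a = -7 + 2 = -5)
A(d) = 5 (A(d) = -1*(-5) = 5)
-88*(A(-10) + 157) = -88*(5 + 157) = -88*162 = -14256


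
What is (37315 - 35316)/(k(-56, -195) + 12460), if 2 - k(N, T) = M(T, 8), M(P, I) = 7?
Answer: 1999/12455 ≈ 0.16050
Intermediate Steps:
k(N, T) = -5 (k(N, T) = 2 - 1*7 = 2 - 7 = -5)
(37315 - 35316)/(k(-56, -195) + 12460) = (37315 - 35316)/(-5 + 12460) = 1999/12455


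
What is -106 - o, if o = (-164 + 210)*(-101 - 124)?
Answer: 10244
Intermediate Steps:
o = -10350 (o = 46*(-225) = -10350)
-106 - o = -106 - 1*(-10350) = -106 + 10350 = 10244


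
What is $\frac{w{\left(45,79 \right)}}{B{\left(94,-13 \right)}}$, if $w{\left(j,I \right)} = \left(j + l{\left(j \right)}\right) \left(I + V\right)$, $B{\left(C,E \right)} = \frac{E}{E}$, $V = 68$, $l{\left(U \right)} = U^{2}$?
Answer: $304290$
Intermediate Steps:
$B{\left(C,E \right)} = 1$
$w{\left(j,I \right)} = \left(68 + I\right) \left(j + j^{2}\right)$ ($w{\left(j,I \right)} = \left(j + j^{2}\right) \left(I + 68\right) = \left(j + j^{2}\right) \left(68 + I\right) = \left(68 + I\right) \left(j + j^{2}\right)$)
$\frac{w{\left(45,79 \right)}}{B{\left(94,-13 \right)}} = \frac{45 \left(68 + 79 + 68 \cdot 45 + 79 \cdot 45\right)}{1} = 45 \left(68 + 79 + 3060 + 3555\right) 1 = 45 \cdot 6762 \cdot 1 = 304290 \cdot 1 = 304290$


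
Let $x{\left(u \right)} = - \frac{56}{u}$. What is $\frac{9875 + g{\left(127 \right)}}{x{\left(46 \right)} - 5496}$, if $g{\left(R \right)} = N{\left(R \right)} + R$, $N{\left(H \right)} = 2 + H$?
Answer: $- \frac{233013}{126436} \approx -1.8429$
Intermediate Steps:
$g{\left(R \right)} = 2 + 2 R$ ($g{\left(R \right)} = \left(2 + R\right) + R = 2 + 2 R$)
$\frac{9875 + g{\left(127 \right)}}{x{\left(46 \right)} - 5496} = \frac{9875 + \left(2 + 2 \cdot 127\right)}{- \frac{56}{46} - 5496} = \frac{9875 + \left(2 + 254\right)}{\left(-56\right) \frac{1}{46} - 5496} = \frac{9875 + 256}{- \frac{28}{23} - 5496} = \frac{10131}{- \frac{126436}{23}} = 10131 \left(- \frac{23}{126436}\right) = - \frac{233013}{126436}$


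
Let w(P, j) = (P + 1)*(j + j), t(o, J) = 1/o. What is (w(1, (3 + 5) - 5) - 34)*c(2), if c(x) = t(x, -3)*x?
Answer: -22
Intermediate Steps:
c(x) = 1 (c(x) = x/x = 1)
w(P, j) = 2*j*(1 + P) (w(P, j) = (1 + P)*(2*j) = 2*j*(1 + P))
(w(1, (3 + 5) - 5) - 34)*c(2) = (2*((3 + 5) - 5)*(1 + 1) - 34)*1 = (2*(8 - 5)*2 - 34)*1 = (2*3*2 - 34)*1 = (12 - 34)*1 = -22*1 = -22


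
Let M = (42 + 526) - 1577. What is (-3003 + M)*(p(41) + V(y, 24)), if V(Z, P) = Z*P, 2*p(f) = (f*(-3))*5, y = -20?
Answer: 3159450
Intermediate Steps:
p(f) = -15*f/2 (p(f) = ((f*(-3))*5)/2 = (-3*f*5)/2 = (-15*f)/2 = -15*f/2)
M = -1009 (M = 568 - 1577 = -1009)
V(Z, P) = P*Z
(-3003 + M)*(p(41) + V(y, 24)) = (-3003 - 1009)*(-15/2*41 + 24*(-20)) = -4012*(-615/2 - 480) = -4012*(-1575/2) = 3159450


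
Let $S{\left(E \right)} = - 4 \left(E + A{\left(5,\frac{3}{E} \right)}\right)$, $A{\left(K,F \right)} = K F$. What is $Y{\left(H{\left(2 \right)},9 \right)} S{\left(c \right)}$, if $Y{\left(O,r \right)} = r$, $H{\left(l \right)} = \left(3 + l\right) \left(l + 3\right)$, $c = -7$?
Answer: $\frac{2304}{7} \approx 329.14$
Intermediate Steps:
$H{\left(l \right)} = \left(3 + l\right)^{2}$ ($H{\left(l \right)} = \left(3 + l\right) \left(3 + l\right) = \left(3 + l\right)^{2}$)
$A{\left(K,F \right)} = F K$
$S{\left(E \right)} = - \frac{60}{E} - 4 E$ ($S{\left(E \right)} = - 4 \left(E + \frac{3}{E} 5\right) = - 4 \left(E + \frac{15}{E}\right) = - \frac{60}{E} - 4 E$)
$Y{\left(H{\left(2 \right)},9 \right)} S{\left(c \right)} = 9 \left(- \frac{60}{-7} - -28\right) = 9 \left(\left(-60\right) \left(- \frac{1}{7}\right) + 28\right) = 9 \left(\frac{60}{7} + 28\right) = 9 \cdot \frac{256}{7} = \frac{2304}{7}$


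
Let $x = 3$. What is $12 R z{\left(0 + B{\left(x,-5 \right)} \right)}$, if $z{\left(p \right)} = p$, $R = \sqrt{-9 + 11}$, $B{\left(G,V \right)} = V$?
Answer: $- 60 \sqrt{2} \approx -84.853$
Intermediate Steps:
$R = \sqrt{2} \approx 1.4142$
$12 R z{\left(0 + B{\left(x,-5 \right)} \right)} = 12 \sqrt{2} \left(0 - 5\right) = 12 \sqrt{2} \left(-5\right) = - 60 \sqrt{2}$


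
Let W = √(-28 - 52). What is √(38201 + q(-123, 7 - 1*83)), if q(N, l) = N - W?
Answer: √(38078 - 4*I*√5) ≈ 195.14 - 0.023*I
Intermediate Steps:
W = 4*I*√5 (W = √(-80) = 4*I*√5 ≈ 8.9443*I)
q(N, l) = N - 4*I*√5
√(38201 + q(-123, 7 - 1*83)) = √(38201 + (-123 - 4*I*√5)) = √(38078 - 4*I*√5)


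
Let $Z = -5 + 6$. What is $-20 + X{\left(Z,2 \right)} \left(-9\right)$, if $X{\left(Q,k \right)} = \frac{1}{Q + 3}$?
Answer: $- \frac{89}{4} \approx -22.25$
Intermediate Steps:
$Z = 1$
$X{\left(Q,k \right)} = \frac{1}{3 + Q}$
$-20 + X{\left(Z,2 \right)} \left(-9\right) = -20 + \frac{1}{3 + 1} \left(-9\right) = -20 + \frac{1}{4} \left(-9\right) = -20 - \frac{9}{4} = - \frac{89}{4}$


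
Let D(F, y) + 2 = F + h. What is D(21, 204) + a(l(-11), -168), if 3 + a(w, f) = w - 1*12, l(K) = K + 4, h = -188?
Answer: -191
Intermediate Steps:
l(K) = 4 + K
D(F, y) = -190 + F (D(F, y) = -2 + (F - 188) = -2 + (-188 + F) = -190 + F)
a(w, f) = -15 + w (a(w, f) = -3 + (w - 1*12) = -3 + (w - 12) = -3 + (-12 + w) = -15 + w)
D(21, 204) + a(l(-11), -168) = (-190 + 21) + (-15 + (4 - 11)) = -169 + (-15 - 7) = -169 - 22 = -191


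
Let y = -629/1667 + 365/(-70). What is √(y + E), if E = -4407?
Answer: I*√2403372048294/23338 ≈ 66.427*I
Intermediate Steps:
y = -130497/23338 (y = -629*1/1667 + 365*(-1/70) = -629/1667 - 73/14 = -130497/23338 ≈ -5.5916)
√(y + E) = √(-130497/23338 - 4407) = √(-102981063/23338) = I*√2403372048294/23338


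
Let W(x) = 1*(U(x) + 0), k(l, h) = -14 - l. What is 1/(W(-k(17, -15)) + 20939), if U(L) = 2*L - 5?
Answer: 1/20996 ≈ 4.7628e-5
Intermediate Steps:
U(L) = -5 + 2*L
W(x) = -5 + 2*x (W(x) = 1*((-5 + 2*x) + 0) = 1*(-5 + 2*x) = -5 + 2*x)
1/(W(-k(17, -15)) + 20939) = 1/((-5 + 2*(-(-14 - 1*17))) + 20939) = 1/((-5 + 2*(-(-14 - 17))) + 20939) = 1/((-5 + 2*(-1*(-31))) + 20939) = 1/((-5 + 2*31) + 20939) = 1/((-5 + 62) + 20939) = 1/(57 + 20939) = 1/20996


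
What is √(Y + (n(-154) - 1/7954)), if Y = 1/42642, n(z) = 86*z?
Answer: 2*I*√2645105490351867215/28264539 ≈ 115.08*I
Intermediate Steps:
Y = 1/42642 ≈ 2.3451e-5
√(Y + (n(-154) - 1/7954)) = √(1/42642 + (86*(-154) - 1/7954)) = √(1/42642 + (-13244 - 1*1/7954)) = √(1/42642 + (-13244 - 1/7954)) = √(1/42642 - 105342777/7954) = √(-1123006672220/84793617) = 2*I*√2645105490351867215/28264539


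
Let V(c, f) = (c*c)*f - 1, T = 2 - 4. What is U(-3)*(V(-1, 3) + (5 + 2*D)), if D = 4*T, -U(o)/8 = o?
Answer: -216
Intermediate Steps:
T = -2
V(c, f) = -1 + f*c² (V(c, f) = c²*f - 1 = f*c² - 1 = -1 + f*c²)
U(o) = -8*o
D = -8 (D = 4*(-2) = -8)
U(-3)*(V(-1, 3) + (5 + 2*D)) = (-8*(-3))*((-1 + 3*(-1)²) + (5 + 2*(-8))) = 24*((-1 + 3*1) + (5 - 16)) = 24*((-1 + 3) - 11) = 24*(2 - 11) = 24*(-9) = -216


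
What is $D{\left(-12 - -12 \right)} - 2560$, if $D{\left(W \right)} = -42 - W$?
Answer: $-2602$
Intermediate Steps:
$D{\left(-12 - -12 \right)} - 2560 = \left(-42 - \left(-12 - -12\right)\right) - 2560 = \left(-42 - \left(-12 + 12\right)\right) - 2560 = \left(-42 - 0\right) - 2560 = \left(-42 + 0\right) - 2560 = -42 - 2560 = -2602$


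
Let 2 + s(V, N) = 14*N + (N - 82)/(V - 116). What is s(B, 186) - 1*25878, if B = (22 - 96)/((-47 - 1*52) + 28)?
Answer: -94993048/4081 ≈ -23277.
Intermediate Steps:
B = 74/71 (B = -74/((-47 - 52) + 28) = -74/(-99 + 28) = -74/(-71) = -74*(-1/71) = 74/71 ≈ 1.0423)
s(V, N) = -2 + 14*N + (-82 + N)/(-116 + V) (s(V, N) = -2 + (14*N + (N - 82)/(V - 116)) = -2 + (14*N + (-82 + N)/(-116 + V)) = -2 + 14*N + (-82 + N)/(-116 + V))
s(B, 186) - 1*25878 = (150 - 1623*186 - 2*74/71 + 14*186*(74/71))/(-116 + 74/71) - 1*25878 = (150 - 301878 - 148/71 + 192696/71)/(-8162/71) - 25878 = -71/8162*(-21230140/71) - 25878 = 10615070/4081 - 25878 = -94993048/4081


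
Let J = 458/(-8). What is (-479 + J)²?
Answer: 4601025/16 ≈ 2.8756e+5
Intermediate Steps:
J = -229/4 (J = 458*(-⅛) = -229/4 ≈ -57.250)
(-479 + J)² = (-479 - 229/4)² = (-2145/4)² = 4601025/16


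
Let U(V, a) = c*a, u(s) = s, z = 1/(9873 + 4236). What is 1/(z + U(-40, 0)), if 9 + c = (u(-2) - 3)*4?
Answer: 14109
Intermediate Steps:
z = 1/14109 ≈ 7.0877e-5
c = -29 (c = -9 + (-2 - 3)*4 = -9 - 5*4 = -9 - 20 = -29)
U(V, a) = -29*a
1/(z + U(-40, 0)) = 1/(1/14109 - 29*0) = 1/(1/14109 + 0) = 1/(1/14109) = 14109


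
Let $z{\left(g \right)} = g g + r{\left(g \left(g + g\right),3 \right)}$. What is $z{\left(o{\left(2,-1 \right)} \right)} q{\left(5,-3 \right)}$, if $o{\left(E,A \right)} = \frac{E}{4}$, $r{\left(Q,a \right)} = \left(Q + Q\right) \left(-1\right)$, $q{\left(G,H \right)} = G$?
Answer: $- \frac{15}{4} \approx -3.75$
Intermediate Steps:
$r{\left(Q,a \right)} = - 2 Q$ ($r{\left(Q,a \right)} = 2 Q \left(-1\right) = - 2 Q$)
$o{\left(E,A \right)} = \frac{E}{4}$ ($o{\left(E,A \right)} = E \frac{1}{4} = \frac{E}{4}$)
$z{\left(g \right)} = - 3 g^{2}$ ($z{\left(g \right)} = g g - 2 g \left(g + g\right) = g^{2} - 2 g 2 g = g^{2} - 2 \cdot 2 g^{2} = g^{2} - 4 g^{2} = - 3 g^{2}$)
$z{\left(o{\left(2,-1 \right)} \right)} q{\left(5,-3 \right)} = - 3 \left(\frac{1}{4} \cdot 2\right)^{2} \cdot 5 = - \frac{3}{4} \cdot 5 = \left(-3\right) \frac{1}{4} \cdot 5 = \left(- \frac{3}{4}\right) 5 = - \frac{15}{4}$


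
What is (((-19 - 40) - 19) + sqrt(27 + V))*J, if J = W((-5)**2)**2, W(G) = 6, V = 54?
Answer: -2484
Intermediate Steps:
J = 36 (J = 6**2 = 36)
(((-19 - 40) - 19) + sqrt(27 + V))*J = (((-19 - 40) - 19) + sqrt(27 + 54))*36 = ((-59 - 19) + sqrt(81))*36 = (-78 + 9)*36 = -69*36 = -2484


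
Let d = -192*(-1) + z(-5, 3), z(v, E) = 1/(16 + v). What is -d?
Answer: -2113/11 ≈ -192.09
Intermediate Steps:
d = 2113/11 (d = -192*(-1) + 1/(16 - 5) = 192 + 1/11 = 2113/11 ≈ 192.09)
-d = -1*2113/11 = -2113/11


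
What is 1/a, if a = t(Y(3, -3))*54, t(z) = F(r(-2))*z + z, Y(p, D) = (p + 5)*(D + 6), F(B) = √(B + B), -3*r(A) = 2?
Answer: 1/3024 - I*√3/4536 ≈ 0.00033069 - 0.00038185*I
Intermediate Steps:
r(A) = -⅔ (r(A) = -⅓*2 = -⅔)
F(B) = √2*√B (F(B) = √(2*B) = √2*√B)
Y(p, D) = (5 + p)*(6 + D)
t(z) = z + 2*I*z*√3/3 (t(z) = (√2*√(-⅔))*z + z = (√2*(I*√6/3))*z + z = (2*I*√3/3)*z + z = 2*I*z*√3/3 + z = z + 2*I*z*√3/3)
a = 1296 + 864*I*√3 (a = ((30 + 5*(-3) + 6*3 - 3*3)*(3 + 2*I*√3)/3)*54 = ((30 - 15 + 18 - 9)*(3 + 2*I*√3)/3)*54 = ((⅓)*24*(3 + 2*I*√3))*54 = (24 + 16*I*√3)*54 = 1296 + 864*I*√3 ≈ 1296.0 + 1496.5*I)
1/a = 1/(1296 + 864*I*√3)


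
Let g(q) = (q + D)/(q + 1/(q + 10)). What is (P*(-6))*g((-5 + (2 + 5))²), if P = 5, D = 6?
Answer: -1400/19 ≈ -73.684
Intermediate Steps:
g(q) = (6 + q)/(q + 1/(10 + q)) (g(q) = (q + 6)/(q + 1/(q + 10)) = (6 + q)/(q + 1/(10 + q)))
(P*(-6))*g((-5 + (2 + 5))²) = (5*(-6))*((60 + ((-5 + (2 + 5))²)² + 16*(-5 + (2 + 5))²)/(1 + ((-5 + (2 + 5))²)² + 10*(-5 + (2 + 5))²)) = -30*(60 + ((-5 + 7)²)² + 16*(-5 + 7)²)/(1 + ((-5 + 7)²)² + 10*(-5 + 7)²) = -30*(60 + (2²)² + 16*2²)/(1 + (2²)² + 10*2²) = -30*(60 + 4² + 16*4)/(1 + 4² + 10*4) = -30*(60 + 16 + 64)/(1 + 16 + 40) = -30*140/57 = -1400/19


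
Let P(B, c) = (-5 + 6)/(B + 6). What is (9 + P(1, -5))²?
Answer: 4096/49 ≈ 83.592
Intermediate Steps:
P(B, c) = 1/(6 + B)
(9 + P(1, -5))² = (9 + 1/(6 + 1))² = (9 + 1/7)² = (9 + ⅐)² = (64/7)² = 4096/49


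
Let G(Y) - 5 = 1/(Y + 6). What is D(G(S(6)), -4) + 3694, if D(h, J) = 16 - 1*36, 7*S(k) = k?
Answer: 3674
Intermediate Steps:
S(k) = k/7
G(Y) = 5 + 1/(6 + Y) (G(Y) = 5 + 1/(Y + 6) = 5 + 1/(6 + Y))
D(h, J) = -20 (D(h, J) = 16 - 36 = -20)
D(G(S(6)), -4) + 3694 = -20 + 3694 = 3674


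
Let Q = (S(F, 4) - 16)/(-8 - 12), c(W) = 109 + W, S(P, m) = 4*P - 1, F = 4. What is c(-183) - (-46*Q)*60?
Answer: 64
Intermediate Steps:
S(P, m) = -1 + 4*P
Q = 1/20 (Q = ((-1 + 4*4) - 16)/(-8 - 12) = ((-1 + 16) - 16)/(-20) = (15 - 16)*(-1/20) = -1*(-1/20) = 1/20 ≈ 0.050000)
c(-183) - (-46*Q)*60 = (109 - 183) - (-46*1/20)*60 = -74 - (-23)*60/10 = -74 - 1*(-138) = -74 + 138 = 64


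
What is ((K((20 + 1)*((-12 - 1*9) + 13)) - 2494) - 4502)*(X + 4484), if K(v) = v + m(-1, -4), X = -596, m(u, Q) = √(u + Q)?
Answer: -27853632 + 3888*I*√5 ≈ -2.7854e+7 + 8693.8*I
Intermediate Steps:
m(u, Q) = √(Q + u)
K(v) = v + I*√5 (K(v) = v + √(-4 - 1) = v + √(-5) = v + I*√5)
((K((20 + 1)*((-12 - 1*9) + 13)) - 2494) - 4502)*(X + 4484) = ((((20 + 1)*((-12 - 1*9) + 13) + I*√5) - 2494) - 4502)*(-596 + 4484) = (((21*((-12 - 9) + 13) + I*√5) - 2494) - 4502)*3888 = (((21*(-21 + 13) + I*√5) - 2494) - 4502)*3888 = (((21*(-8) + I*√5) - 2494) - 4502)*3888 = (((-168 + I*√5) - 2494) - 4502)*3888 = ((-2662 + I*√5) - 4502)*3888 = (-7164 + I*√5)*3888 = -27853632 + 3888*I*√5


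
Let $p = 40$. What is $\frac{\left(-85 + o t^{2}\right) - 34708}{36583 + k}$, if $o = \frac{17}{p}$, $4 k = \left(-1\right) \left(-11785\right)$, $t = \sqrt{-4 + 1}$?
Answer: $- \frac{1391771}{1581170} \approx -0.88022$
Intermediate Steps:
$t = i \sqrt{3}$ ($t = \sqrt{-3} = i \sqrt{3} \approx 1.732 i$)
$k = \frac{11785}{4}$ ($k = \frac{\left(-1\right) \left(-11785\right)}{4} = \frac{1}{4} \cdot 11785 = \frac{11785}{4} \approx 2946.3$)
$o = \frac{17}{40} \approx 0.425$
$\frac{\left(-85 + o t^{2}\right) - 34708}{36583 + k} = \frac{\left(-85 + \frac{17 \left(i \sqrt{3}\right)^{2}}{40}\right) - 34708}{36583 + \frac{11785}{4}} = \frac{\left(-85 + \frac{17}{40} \left(-3\right)\right) - 34708}{\frac{158117}{4}} = \left(\left(-85 - \frac{51}{40}\right) - 34708\right) \frac{4}{158117} = \left(- \frac{3451}{40} - 34708\right) \frac{4}{158117} = \left(- \frac{1391771}{40}\right) \frac{4}{158117} = - \frac{1391771}{1581170}$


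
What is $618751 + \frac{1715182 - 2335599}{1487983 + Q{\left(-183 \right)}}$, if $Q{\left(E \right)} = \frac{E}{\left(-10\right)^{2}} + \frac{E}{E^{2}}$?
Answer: $\frac{16848612600105461}{27230055311} \approx 6.1875 \cdot 10^{5}$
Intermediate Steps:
$Q{\left(E \right)} = \frac{1}{E} + \frac{E}{100}$ ($Q{\left(E \right)} = \frac{E}{100} + \frac{E}{E^{2}} = E \frac{1}{100} + \frac{1}{E} = \frac{E}{100} + \frac{1}{E} = \frac{1}{E} + \frac{E}{100}$)
$618751 + \frac{1715182 - 2335599}{1487983 + Q{\left(-183 \right)}} = 618751 + \frac{1715182 - 2335599}{1487983 + \left(\frac{1}{-183} + \frac{1}{100} \left(-183\right)\right)} = 618751 - \frac{620417}{1487983 - \frac{33589}{18300}} = 618751 - \frac{620417}{\frac{27230055311}{18300}} = 618751 - \frac{11353631100}{27230055311} = \frac{16848612600105461}{27230055311}$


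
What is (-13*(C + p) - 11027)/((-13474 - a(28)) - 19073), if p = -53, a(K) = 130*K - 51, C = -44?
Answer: 4883/18068 ≈ 0.27026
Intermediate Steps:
a(K) = -51 + 130*K
(-13*(C + p) - 11027)/((-13474 - a(28)) - 19073) = (-13*(-44 - 53) - 11027)/((-13474 - (-51 + 130*28)) - 19073) = (-13*(-97) - 11027)/((-13474 - (-51 + 3640)) - 19073) = (1261 - 11027)/((-13474 - 1*3589) - 19073) = -9766/((-13474 - 3589) - 19073) = -9766/(-17063 - 19073) = -9766/(-36136) = -9766*(-1/36136) = 4883/18068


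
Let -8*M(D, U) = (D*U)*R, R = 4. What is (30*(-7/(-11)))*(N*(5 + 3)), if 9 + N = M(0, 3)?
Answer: -15120/11 ≈ -1374.5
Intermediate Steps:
M(D, U) = -D*U/2 (M(D, U) = -D*U*4/8 = -D*U/2)
N = -9 (N = -9 - ½*0*3 = -9 + 0 = -9)
(30*(-7/(-11)))*(N*(5 + 3)) = (30*(-7/(-11)))*(-9*(5 + 3)) = (30*(-7*(-1/11)))*(-9*8) = (30*(7/11))*(-72) = (210/11)*(-72) = -15120/11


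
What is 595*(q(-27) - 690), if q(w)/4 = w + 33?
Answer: -396270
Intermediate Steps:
q(w) = 132 + 4*w (q(w) = 4*(w + 33) = 4*(33 + w) = 132 + 4*w)
595*(q(-27) - 690) = 595*((132 + 4*(-27)) - 690) = 595*((132 - 108) - 690) = 595*(24 - 690) = 595*(-666) = -396270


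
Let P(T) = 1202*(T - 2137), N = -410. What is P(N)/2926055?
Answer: -3061494/2926055 ≈ -1.0463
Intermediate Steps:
P(T) = -2568674 + 1202*T (P(T) = 1202*(-2137 + T) = -2568674 + 1202*T)
P(N)/2926055 = (-2568674 + 1202*(-410))/2926055 = (-2568674 - 492820)*(1/2926055) = -3061494*1/2926055 = -3061494/2926055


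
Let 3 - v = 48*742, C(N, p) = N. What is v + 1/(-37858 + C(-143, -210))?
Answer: -1353329614/38001 ≈ -35613.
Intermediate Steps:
v = -35613 (v = 3 - 48*742 = 3 - 1*35616 = 3 - 35616 = -35613)
v + 1/(-37858 + C(-143, -210)) = -35613 + 1/(-37858 - 143) = -35613 + 1/(-38001) = -35613 - 1/38001 = -1353329614/38001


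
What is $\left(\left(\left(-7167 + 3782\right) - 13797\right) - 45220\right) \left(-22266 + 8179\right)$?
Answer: $879056974$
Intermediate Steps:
$\left(\left(\left(-7167 + 3782\right) - 13797\right) - 45220\right) \left(-22266 + 8179\right) = \left(\left(-3385 - 13797\right) - 45220\right) \left(-14087\right) = \left(-17182 - 45220\right) \left(-14087\right) = \left(-62402\right) \left(-14087\right) = 879056974$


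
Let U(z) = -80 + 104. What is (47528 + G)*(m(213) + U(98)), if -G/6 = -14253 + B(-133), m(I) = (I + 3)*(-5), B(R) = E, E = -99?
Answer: -141123840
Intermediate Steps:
U(z) = 24
B(R) = -99
m(I) = -15 - 5*I (m(I) = (3 + I)*(-5) = -15 - 5*I)
G = 86112 (G = -6*(-14253 - 99) = -6*(-14352) = 86112)
(47528 + G)*(m(213) + U(98)) = (47528 + 86112)*((-15 - 5*213) + 24) = 133640*((-15 - 1065) + 24) = 133640*(-1080 + 24) = 133640*(-1056) = -141123840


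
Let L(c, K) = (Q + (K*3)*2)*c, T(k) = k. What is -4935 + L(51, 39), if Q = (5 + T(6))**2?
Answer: 13170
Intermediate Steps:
Q = 121 (Q = (5 + 6)**2 = 11**2 = 121)
L(c, K) = c*(121 + 6*K) (L(c, K) = (121 + (K*3)*2)*c = (121 + (3*K)*2)*c = (121 + 6*K)*c = c*(121 + 6*K))
-4935 + L(51, 39) = -4935 + 51*(121 + 6*39) = -4935 + 51*(121 + 234) = -4935 + 51*355 = -4935 + 18105 = 13170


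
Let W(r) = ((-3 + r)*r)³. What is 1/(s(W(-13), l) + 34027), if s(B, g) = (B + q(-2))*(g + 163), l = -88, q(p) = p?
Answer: 1/674952277 ≈ 1.4816e-9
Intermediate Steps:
W(r) = r³*(-3 + r)³ (W(r) = (r*(-3 + r))³ = r³*(-3 + r)³)
s(B, g) = (-2 + B)*(163 + g) (s(B, g) = (B - 2)*(g + 163) = (-2 + B)*(163 + g))
1/(s(W(-13), l) + 34027) = 1/((-326 - 2*(-88) + 163*((-13)³*(-3 - 13)³) + ((-13)³*(-3 - 13)³)*(-88)) + 34027) = 1/((-326 + 176 + 163*(-2197*(-16)³) - 2197*(-16)³*(-88)) + 34027) = 1/((-326 + 176 + 163*(-2197*(-4096)) - 2197*(-4096)*(-88)) + 34027) = 1/((-326 + 176 + 163*8998912 + 8998912*(-88)) + 34027) = 1/((-326 + 176 + 1466822656 - 791904256) + 34027) = 1/(674918250 + 34027) = 1/674952277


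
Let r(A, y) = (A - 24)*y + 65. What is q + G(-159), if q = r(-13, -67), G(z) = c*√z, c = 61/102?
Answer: 2544 + 61*I*√159/102 ≈ 2544.0 + 7.541*I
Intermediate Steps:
c = 61/102 (c = 61*(1/102) = 61/102 ≈ 0.59804)
r(A, y) = 65 + y*(-24 + A) (r(A, y) = (-24 + A)*y + 65 = y*(-24 + A) + 65 = 65 + y*(-24 + A))
G(z) = 61*√z/102
q = 2544 (q = 65 - 24*(-67) - 13*(-67) = 65 + 1608 + 871 = 2544)
q + G(-159) = 2544 + 61*√(-159)/102 = 2544 + 61*(I*√159)/102 = 2544 + 61*I*√159/102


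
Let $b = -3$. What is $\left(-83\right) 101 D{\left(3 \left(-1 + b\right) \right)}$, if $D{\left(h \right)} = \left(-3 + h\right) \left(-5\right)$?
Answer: $-628725$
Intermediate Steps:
$D{\left(h \right)} = 15 - 5 h$
$\left(-83\right) 101 D{\left(3 \left(-1 + b\right) \right)} = \left(-83\right) 101 \left(15 - 5 \cdot 3 \left(-1 - 3\right)\right) = - 8383 \left(15 - 5 \cdot 3 \left(-4\right)\right) = - 8383 \left(15 - -60\right) = - 8383 \left(15 + 60\right) = \left(-8383\right) 75 = -628725$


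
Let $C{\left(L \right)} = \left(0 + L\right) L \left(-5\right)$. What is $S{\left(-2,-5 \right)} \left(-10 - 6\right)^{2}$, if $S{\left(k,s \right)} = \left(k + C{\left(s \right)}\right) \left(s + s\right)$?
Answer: $325120$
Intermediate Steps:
$C{\left(L \right)} = - 5 L^{2}$ ($C{\left(L \right)} = L L \left(-5\right) = L^{2} \left(-5\right) = - 5 L^{2}$)
$S{\left(k,s \right)} = 2 s \left(k - 5 s^{2}\right)$ ($S{\left(k,s \right)} = \left(k - 5 s^{2}\right) \left(s + s\right) = \left(k - 5 s^{2}\right) 2 s = 2 s \left(k - 5 s^{2}\right)$)
$S{\left(-2,-5 \right)} \left(-10 - 6\right)^{2} = 2 \left(-5\right) \left(-2 - 5 \left(-5\right)^{2}\right) \left(-10 - 6\right)^{2} = 2 \left(-5\right) \left(-2 - 125\right) \left(-16\right)^{2} = 2 \left(-5\right) \left(-2 - 125\right) 256 = 2 \left(-5\right) \left(-127\right) 256 = 1270 \cdot 256 = 325120$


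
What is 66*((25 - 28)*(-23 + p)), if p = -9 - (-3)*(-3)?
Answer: 8118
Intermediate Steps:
p = -18 (p = -9 - 1*9 = -9 - 9 = -18)
66*((25 - 28)*(-23 + p)) = 66*((25 - 28)*(-23 - 18)) = 66*(-3*(-41)) = 66*123 = 8118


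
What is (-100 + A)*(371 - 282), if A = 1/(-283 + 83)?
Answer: -1780089/200 ≈ -8900.4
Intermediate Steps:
A = -1/200 (A = 1/(-200) = -1/200 ≈ -0.0050000)
(-100 + A)*(371 - 282) = (-100 - 1/200)*(371 - 282) = -20001/200*89 = -1780089/200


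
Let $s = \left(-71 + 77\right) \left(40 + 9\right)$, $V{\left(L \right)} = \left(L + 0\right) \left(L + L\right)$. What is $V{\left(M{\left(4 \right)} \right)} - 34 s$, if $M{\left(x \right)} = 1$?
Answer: $-9994$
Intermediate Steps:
$V{\left(L \right)} = 2 L^{2}$ ($V{\left(L \right)} = L 2 L = 2 L^{2}$)
$s = 294$ ($s = 6 \cdot 49 = 294$)
$V{\left(M{\left(4 \right)} \right)} - 34 s = 2 \cdot 1^{2} - 9996 = 2 \cdot 1 - 9996 = 2 - 9996 = -9994$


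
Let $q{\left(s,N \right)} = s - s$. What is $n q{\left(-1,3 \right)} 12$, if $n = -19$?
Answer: $0$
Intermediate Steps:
$q{\left(s,N \right)} = 0$
$n q{\left(-1,3 \right)} 12 = \left(-19\right) 0 \cdot 12 = 0 \cdot 12 = 0$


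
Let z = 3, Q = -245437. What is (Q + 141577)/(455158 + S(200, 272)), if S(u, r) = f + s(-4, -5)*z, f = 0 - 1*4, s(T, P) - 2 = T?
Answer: -2885/12643 ≈ -0.22819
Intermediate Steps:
s(T, P) = 2 + T
f = -4 (f = 0 - 4 = -4)
S(u, r) = -10 (S(u, r) = -4 + (2 - 4)*3 = -4 - 2*3 = -4 - 6 = -10)
(Q + 141577)/(455158 + S(200, 272)) = (-245437 + 141577)/(455158 - 10) = -103860/455148 = -103860*1/455148 = -2885/12643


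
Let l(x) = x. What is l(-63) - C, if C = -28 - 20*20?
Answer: 365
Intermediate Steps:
C = -428 (C = -28 - 400 = -428)
l(-63) - C = -63 - 1*(-428) = -63 + 428 = 365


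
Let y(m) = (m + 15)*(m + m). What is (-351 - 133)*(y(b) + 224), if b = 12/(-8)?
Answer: -88814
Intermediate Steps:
b = -3/2 (b = 12*(-⅛) = -3/2 ≈ -1.5000)
y(m) = 2*m*(15 + m) (y(m) = (15 + m)*(2*m) = 2*m*(15 + m))
(-351 - 133)*(y(b) + 224) = (-351 - 133)*(2*(-3/2)*(15 - 3/2) + 224) = -484*(2*(-3/2)*(27/2) + 224) = -484*(-81/2 + 224) = -484*367/2 = -88814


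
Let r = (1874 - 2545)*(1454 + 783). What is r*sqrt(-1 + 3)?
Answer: -1501027*sqrt(2) ≈ -2.1228e+6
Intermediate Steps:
r = -1501027 (r = -671*2237 = -1501027)
r*sqrt(-1 + 3) = -1501027*sqrt(-1 + 3) = -1501027*sqrt(2)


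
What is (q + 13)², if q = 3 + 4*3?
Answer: 784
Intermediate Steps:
q = 15 (q = 3 + 12 = 15)
(q + 13)² = (15 + 13)² = 28² = 784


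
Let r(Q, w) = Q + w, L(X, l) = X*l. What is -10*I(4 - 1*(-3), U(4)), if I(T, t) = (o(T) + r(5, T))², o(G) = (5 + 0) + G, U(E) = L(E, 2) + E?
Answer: -5760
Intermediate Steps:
U(E) = 3*E (U(E) = E*2 + E = 2*E + E = 3*E)
o(G) = 5 + G
I(T, t) = (10 + 2*T)² (I(T, t) = ((5 + T) + (5 + T))² = (10 + 2*T)²)
-10*I(4 - 1*(-3), U(4)) = -40*(5 + (4 - 1*(-3)))² = -40*(5 + (4 + 3))² = -40*(5 + 7)² = -40*12² = -40*144 = -10*576 = -5760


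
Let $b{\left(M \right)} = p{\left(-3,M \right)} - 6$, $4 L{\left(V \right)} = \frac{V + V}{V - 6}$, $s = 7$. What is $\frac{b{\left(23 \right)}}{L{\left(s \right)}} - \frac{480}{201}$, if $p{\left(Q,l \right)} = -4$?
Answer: $- \frac{2460}{469} \approx -5.2452$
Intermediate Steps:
$L{\left(V \right)} = \frac{V}{2 \left(-6 + V\right)}$ ($L{\left(V \right)} = \frac{\left(V + V\right) \frac{1}{V - 6}}{4} = \frac{2 V \frac{1}{-6 + V}}{4} = \frac{V}{2 \left(-6 + V\right)}$)
$b{\left(M \right)} = -10$ ($b{\left(M \right)} = -4 - 6 = -10$)
$\frac{b{\left(23 \right)}}{L{\left(s \right)}} - \frac{480}{201} = - \frac{10}{\frac{1}{2} \cdot 7 \frac{1}{-6 + 7}} - \frac{480}{201} = - \frac{10}{\frac{1}{2} \cdot 7 \cdot 1^{-1}} - \frac{160}{67} = - \frac{10}{\frac{1}{2} \cdot 7 \cdot 1} - \frac{160}{67} = - \frac{10}{\frac{7}{2}} - \frac{160}{67} = \left(-10\right) \frac{2}{7} - \frac{160}{67} = - \frac{20}{7} - \frac{160}{67} = - \frac{2460}{469}$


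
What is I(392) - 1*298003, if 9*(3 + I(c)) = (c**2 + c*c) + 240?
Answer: -2374486/9 ≈ -2.6383e+5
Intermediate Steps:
I(c) = 71/3 + 2*c**2/9 (I(c) = -3 + ((c**2 + c*c) + 240)/9 = -3 + ((c**2 + c**2) + 240)/9 = -3 + (2*c**2 + 240)/9 = -3 + (240 + 2*c**2)/9 = -3 + (80/3 + 2*c**2/9) = 71/3 + 2*c**2/9)
I(392) - 1*298003 = (71/3 + (2/9)*392**2) - 1*298003 = (71/3 + (2/9)*153664) - 298003 = (71/3 + 307328/9) - 298003 = 307541/9 - 298003 = -2374486/9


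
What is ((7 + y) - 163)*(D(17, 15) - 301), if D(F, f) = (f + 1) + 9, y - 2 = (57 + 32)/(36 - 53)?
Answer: 747132/17 ≈ 43949.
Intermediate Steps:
y = -55/17 (y = 2 + (57 + 32)/(36 - 53) = 2 + 89/(-17) = 2 + 89*(-1/17) = 2 - 89/17 = -55/17 ≈ -3.2353)
D(F, f) = 10 + f (D(F, f) = (1 + f) + 9 = 10 + f)
((7 + y) - 163)*(D(17, 15) - 301) = ((7 - 55/17) - 163)*((10 + 15) - 301) = (64/17 - 163)*(25 - 301) = -2707/17*(-276) = 747132/17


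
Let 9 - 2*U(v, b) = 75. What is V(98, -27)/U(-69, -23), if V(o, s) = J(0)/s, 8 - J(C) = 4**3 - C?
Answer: -56/891 ≈ -0.062851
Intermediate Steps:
U(v, b) = -33 (U(v, b) = 9/2 - 1/2*75 = 9/2 - 75/2 = -33)
J(C) = -56 + C (J(C) = 8 - (4**3 - C) = 8 - (64 - C) = 8 + (-64 + C) = -56 + C)
V(o, s) = -56/s (V(o, s) = (-56 + 0)/s = -56/s)
V(98, -27)/U(-69, -23) = -56/(-27)/(-33) = -56*(-1/27)*(-1/33) = (56/27)*(-1/33) = -56/891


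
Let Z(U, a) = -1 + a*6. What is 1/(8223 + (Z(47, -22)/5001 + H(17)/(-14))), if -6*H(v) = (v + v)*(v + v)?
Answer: 35007/288343393 ≈ 0.00012141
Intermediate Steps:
Z(U, a) = -1 + 6*a
H(v) = -2*v²/3 (H(v) = -(v + v)*(v + v)/6 = -2*v*2*v/6 = -2*v²/3)
1/(8223 + (Z(47, -22)/5001 + H(17)/(-14))) = 1/(8223 + ((-1 + 6*(-22))/5001 - ⅔*17²/(-14))) = 1/(8223 + ((-1 - 132)*(1/5001) - ⅔*289*(-1/14))) = 1/(8223 + (-133*1/5001 - 578/3*(-1/14))) = 1/(8223 + (-133/5001 + 289/21)) = 1/(8223 + 480832/35007) = 1/(288343393/35007) = 35007/288343393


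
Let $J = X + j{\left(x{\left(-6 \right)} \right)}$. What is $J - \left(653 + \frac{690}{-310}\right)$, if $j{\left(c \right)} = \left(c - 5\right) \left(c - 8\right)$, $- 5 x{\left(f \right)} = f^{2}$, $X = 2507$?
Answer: $\frac{1582291}{775} \approx 2041.7$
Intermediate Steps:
$x{\left(f \right)} = - \frac{f^{2}}{5}$
$j{\left(c \right)} = \left(-8 + c\right) \left(-5 + c\right)$ ($j{\left(c \right)} = \left(-5 + c\right) \left(-8 + c\right) = \left(-8 + c\right) \left(-5 + c\right)$)
$J = \frac{67311}{25}$ ($J = 2507 + \left(40 + \left(- \frac{\left(-6\right)^{2}}{5}\right)^{2} - 13 \left(- \frac{\left(-6\right)^{2}}{5}\right)\right) = 2507 + \left(40 + \left(\left(- \frac{1}{5}\right) 36\right)^{2} - 13 \left(\left(- \frac{1}{5}\right) 36\right)\right) = 2507 + \left(40 + \left(- \frac{36}{5}\right)^{2} - - \frac{468}{5}\right) = 2507 + \left(40 + \frac{1296}{25} + \frac{468}{5}\right) = 2507 + \frac{4636}{25} = \frac{67311}{25} \approx 2692.4$)
$J - \left(653 + \frac{690}{-310}\right) = \frac{67311}{25} - \left(653 + \frac{690}{-310}\right) = \frac{67311}{25} - \frac{20174}{31} = \frac{1582291}{775}$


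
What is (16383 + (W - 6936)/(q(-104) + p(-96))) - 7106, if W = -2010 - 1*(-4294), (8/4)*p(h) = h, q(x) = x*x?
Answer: 24972521/2692 ≈ 9276.6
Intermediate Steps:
q(x) = x**2
p(h) = h/2
W = 2284 (W = -2010 + 4294 = 2284)
(16383 + (W - 6936)/(q(-104) + p(-96))) - 7106 = (16383 + (2284 - 6936)/((-104)**2 + (1/2)*(-96))) - 7106 = (16383 - 4652/(10816 - 48)) - 7106 = (16383 - 4652/10768) - 7106 = (16383 - 4652*1/10768) - 7106 = (16383 - 1163/2692) - 7106 = 44101873/2692 - 7106 = 24972521/2692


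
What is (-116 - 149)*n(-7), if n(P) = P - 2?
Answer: 2385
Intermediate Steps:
n(P) = -2 + P
(-116 - 149)*n(-7) = (-116 - 149)*(-2 - 7) = -265*(-9) = 2385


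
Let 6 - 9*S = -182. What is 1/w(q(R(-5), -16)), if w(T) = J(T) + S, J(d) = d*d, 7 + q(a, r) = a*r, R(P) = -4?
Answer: 9/29429 ≈ 0.00030582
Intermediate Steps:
S = 188/9 (S = ⅔ - ⅑*(-182) = ⅔ + 182/9 = 188/9 ≈ 20.889)
q(a, r) = -7 + a*r
J(d) = d²
w(T) = 188/9 + T² (w(T) = T² + 188/9 = 188/9 + T²)
1/w(q(R(-5), -16)) = 1/(188/9 + (-7 - 4*(-16))²) = 1/(188/9 + (-7 + 64)²) = 1/(188/9 + 57²) = 1/(188/9 + 3249) = 1/(29429/9) = 9/29429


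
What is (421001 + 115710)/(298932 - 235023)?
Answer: 536711/63909 ≈ 8.3981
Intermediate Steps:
(421001 + 115710)/(298932 - 235023) = 536711/63909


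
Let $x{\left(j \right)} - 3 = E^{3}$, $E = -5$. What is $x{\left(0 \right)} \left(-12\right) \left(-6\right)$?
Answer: $-8784$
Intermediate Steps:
$x{\left(j \right)} = -122$ ($x{\left(j \right)} = 3 + \left(-5\right)^{3} = 3 - 125 = -122$)
$x{\left(0 \right)} \left(-12\right) \left(-6\right) = \left(-122\right) \left(-12\right) \left(-6\right) = 1464 \left(-6\right) = -8784$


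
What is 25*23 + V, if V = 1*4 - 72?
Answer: 507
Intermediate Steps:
V = -68 (V = 4 - 72 = -68)
25*23 + V = 25*23 - 68 = 575 - 68 = 507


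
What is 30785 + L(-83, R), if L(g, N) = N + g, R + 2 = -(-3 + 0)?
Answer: 30703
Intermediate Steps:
R = 1 (R = -2 - (-3 + 0) = -2 - 1*(-3) = -2 + 3 = 1)
30785 + L(-83, R) = 30785 + (1 - 83) = 30785 - 82 = 30703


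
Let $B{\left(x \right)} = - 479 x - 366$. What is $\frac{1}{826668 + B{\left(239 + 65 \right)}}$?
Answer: $\frac{1}{680686} \approx 1.4691 \cdot 10^{-6}$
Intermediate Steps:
$B{\left(x \right)} = -366 - 479 x$
$\frac{1}{826668 + B{\left(239 + 65 \right)}} = \frac{1}{826668 - \left(366 + 479 \left(239 + 65\right)\right)} = \frac{1}{826668 - 145982} = \frac{1}{680686}$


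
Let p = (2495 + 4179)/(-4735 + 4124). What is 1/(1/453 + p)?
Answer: -5889/64313 ≈ -0.091568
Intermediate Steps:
p = -142/13 (p = 6674/(-611) = 6674*(-1/611) = -142/13 ≈ -10.923)
1/(1/453 + p) = 1/(1/453 - 142/13) = 1/(-64313/5889) = -5889/64313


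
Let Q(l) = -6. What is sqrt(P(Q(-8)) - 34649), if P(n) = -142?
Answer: I*sqrt(34791) ≈ 186.52*I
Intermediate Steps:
sqrt(P(Q(-8)) - 34649) = sqrt(-142 - 34649) = sqrt(-34791) = I*sqrt(34791)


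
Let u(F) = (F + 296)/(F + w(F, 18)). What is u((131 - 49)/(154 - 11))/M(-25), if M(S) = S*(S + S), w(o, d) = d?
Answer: 4241/332000 ≈ 0.012774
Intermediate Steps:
M(S) = 2*S² (M(S) = S*(2*S) = 2*S²)
u(F) = (296 + F)/(18 + F) (u(F) = (F + 296)/(F + 18) = (296 + F)/(18 + F))
u((131 - 49)/(154 - 11))/M(-25) = ((296 + (131 - 49)/(154 - 11))/(18 + (131 - 49)/(154 - 11)))/((2*(-25)²)) = ((296 + 82/143)/(18 + 82/143))/((2*625)) = ((296 + 82*(1/143))/(18 + 82*(1/143)))/1250 = ((296 + 82/143)/(18 + 82/143))*(1/1250) = ((42410/143)/(2656/143))*(1/1250) = ((143/2656)*(42410/143))*(1/1250) = (21205/1328)*(1/1250) = 4241/332000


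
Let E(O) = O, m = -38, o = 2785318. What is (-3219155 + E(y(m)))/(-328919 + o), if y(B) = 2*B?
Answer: -3219231/2456399 ≈ -1.3105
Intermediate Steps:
(-3219155 + E(y(m)))/(-328919 + o) = (-3219155 + 2*(-38))/(-328919 + 2785318) = (-3219155 - 76)/2456399 = -3219231*1/2456399 = -3219231/2456399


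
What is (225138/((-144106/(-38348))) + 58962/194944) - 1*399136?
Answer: -2382423139710019/7023150016 ≈ -3.3922e+5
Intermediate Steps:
(225138/((-144106/(-38348))) + 58962/194944) - 1*399136 = (225138/((-144106*(-1/38348))) + 58962*(1/194944)) - 399136 = (225138/(72053/19174) + 29481/97472) - 399136 = (225138*(19174/72053) + 29481/97472) - 399136 = (4316796012/72053 + 29481/97472) - 399136 = 420768865076157/7023150016 - 399136 = -2382423139710019/7023150016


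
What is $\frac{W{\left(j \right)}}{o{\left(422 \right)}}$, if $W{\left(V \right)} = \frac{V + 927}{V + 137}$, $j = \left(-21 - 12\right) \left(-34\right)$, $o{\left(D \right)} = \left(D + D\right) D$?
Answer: $\frac{2049}{448415512} \approx 4.5694 \cdot 10^{-6}$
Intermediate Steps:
$o{\left(D \right)} = 2 D^{2}$ ($o{\left(D \right)} = 2 D D = 2 D^{2}$)
$j = 1122$ ($j = \left(-33\right) \left(-34\right) = 1122$)
$W{\left(V \right)} = \frac{927 + V}{137 + V}$
$\frac{W{\left(j \right)}}{o{\left(422 \right)}} = \frac{\frac{1}{137 + 1122} \left(927 + 1122\right)}{2 \cdot 422^{2}} = \frac{\frac{1}{1259} \cdot 2049}{2 \cdot 178084} = \frac{\frac{1}{1259} \cdot 2049}{356168} = \frac{2049}{1259} \cdot \frac{1}{356168} = \frac{2049}{448415512}$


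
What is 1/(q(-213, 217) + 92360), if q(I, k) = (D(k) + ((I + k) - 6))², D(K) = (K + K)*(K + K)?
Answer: 1/35477321676 ≈ 2.8187e-11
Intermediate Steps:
D(K) = 4*K² (D(K) = (2*K)*(2*K) = 4*K²)
q(I, k) = (-6 + I + k + 4*k²)² (q(I, k) = (4*k² + ((I + k) - 6))² = (4*k² + (-6 + I + k))² = (-6 + I + k + 4*k²)²)
1/(q(-213, 217) + 92360) = 1/((-6 - 213 + 217 + 4*217²)² + 92360) = 1/((-6 - 213 + 217 + 4*47089)² + 92360) = 1/((-6 - 213 + 217 + 188356)² + 92360) = 1/(188354² + 92360) = 1/(35477229316 + 92360) = 1/35477321676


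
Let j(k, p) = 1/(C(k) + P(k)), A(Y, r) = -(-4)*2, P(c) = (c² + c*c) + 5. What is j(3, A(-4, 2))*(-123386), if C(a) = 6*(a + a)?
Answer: -123386/59 ≈ -2091.3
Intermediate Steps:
P(c) = 5 + 2*c² (P(c) = (c² + c²) + 5 = 2*c² + 5 = 5 + 2*c²)
C(a) = 12*a (C(a) = 6*(2*a) = 12*a)
A(Y, r) = 8 (A(Y, r) = -4*(-2) = 8)
j(k, p) = 1/(5 + 2*k² + 12*k) (j(k, p) = 1/(12*k + (5 + 2*k²)) = 1/(5 + 2*k² + 12*k))
j(3, A(-4, 2))*(-123386) = -123386/(5 + 2*3² + 12*3) = -123386/(5 + 2*9 + 36) = -123386/(5 + 18 + 36) = -123386/59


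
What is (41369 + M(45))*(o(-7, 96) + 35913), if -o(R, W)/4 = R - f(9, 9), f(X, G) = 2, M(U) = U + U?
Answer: 1490409591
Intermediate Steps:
M(U) = 2*U
o(R, W) = 8 - 4*R (o(R, W) = -4*(R - 1*2) = -4*(R - 2) = -4*(-2 + R) = 8 - 4*R)
(41369 + M(45))*(o(-7, 96) + 35913) = (41369 + 2*45)*((8 - 4*(-7)) + 35913) = (41369 + 90)*((8 + 28) + 35913) = 41459*(36 + 35913) = 41459*35949 = 1490409591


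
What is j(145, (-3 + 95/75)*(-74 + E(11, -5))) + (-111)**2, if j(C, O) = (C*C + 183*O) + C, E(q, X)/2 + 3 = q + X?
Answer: 275303/5 ≈ 55061.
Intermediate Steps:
E(q, X) = -6 + 2*X + 2*q (E(q, X) = -6 + 2*(q + X) = -6 + 2*(X + q) = -6 + (2*X + 2*q) = -6 + 2*X + 2*q)
j(C, O) = C + C**2 + 183*O (j(C, O) = (C**2 + 183*O) + C = C + C**2 + 183*O)
j(145, (-3 + 95/75)*(-74 + E(11, -5))) + (-111)**2 = (145 + 145**2 + 183*((-3 + 95/75)*(-74 + (-6 + 2*(-5) + 2*11)))) + (-111)**2 = (145 + 21025 + 183*((-3 + 95*(1/75))*(-74 + (-6 - 10 + 22)))) + 12321 = (145 + 21025 + 183*((-3 + 19/15)*(-74 + 6))) + 12321 = (145 + 21025 + 183*(-26/15*(-68))) + 12321 = (145 + 21025 + 183*(1768/15)) + 12321 = (145 + 21025 + 107848/5) + 12321 = 213698/5 + 12321 = 275303/5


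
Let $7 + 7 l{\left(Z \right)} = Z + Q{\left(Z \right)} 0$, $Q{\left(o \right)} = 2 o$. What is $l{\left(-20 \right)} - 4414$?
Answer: $- \frac{30925}{7} \approx -4417.9$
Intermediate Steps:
$l{\left(Z \right)} = -1 + \frac{Z}{7}$ ($l{\left(Z \right)} = -1 + \frac{Z + 2 Z 0}{7} = -1 + \frac{Z + 0}{7} = -1 + \frac{Z}{7}$)
$l{\left(-20 \right)} - 4414 = \left(-1 + \frac{1}{7} \left(-20\right)\right) - 4414 = \left(-1 - \frac{20}{7}\right) - 4414 = - \frac{27}{7} - 4414 = - \frac{30925}{7}$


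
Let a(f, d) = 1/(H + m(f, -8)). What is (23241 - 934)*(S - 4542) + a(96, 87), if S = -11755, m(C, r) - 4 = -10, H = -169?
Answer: -63619006326/175 ≈ -3.6354e+8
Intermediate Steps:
m(C, r) = -6 (m(C, r) = 4 - 10 = -6)
a(f, d) = -1/175 (a(f, d) = 1/(-169 - 6) = 1/(-175) = -1/175)
(23241 - 934)*(S - 4542) + a(96, 87) = (23241 - 934)*(-11755 - 4542) - 1/175 = 22307*(-16297) - 1/175 = -363537179 - 1/175 = -63619006326/175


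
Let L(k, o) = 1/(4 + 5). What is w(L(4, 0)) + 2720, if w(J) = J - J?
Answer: 2720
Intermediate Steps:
L(k, o) = ⅑ (L(k, o) = 1/9 = ⅑)
w(J) = 0
w(L(4, 0)) + 2720 = 0 + 2720 = 2720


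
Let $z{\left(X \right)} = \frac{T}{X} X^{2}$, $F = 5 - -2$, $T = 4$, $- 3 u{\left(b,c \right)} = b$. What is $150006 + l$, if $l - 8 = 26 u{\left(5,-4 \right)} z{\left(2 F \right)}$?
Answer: $\frac{442762}{3} \approx 1.4759 \cdot 10^{5}$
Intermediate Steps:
$u{\left(b,c \right)} = - \frac{b}{3}$
$F = 7$ ($F = 5 + 2 = 7$)
$z{\left(X \right)} = 4 X$ ($z{\left(X \right)} = \frac{4}{X} X^{2} = 4 X$)
$l = - \frac{7256}{3}$ ($l = 8 + 26 \left(\left(- \frac{1}{3}\right) 5\right) 4 \cdot 2 \cdot 7 = 8 + 26 \left(- \frac{5}{3}\right) 4 \cdot 14 = 8 - \frac{7280}{3} = - \frac{7256}{3} \approx -2418.7$)
$150006 + l = 150006 - \frac{7256}{3} = \frac{442762}{3}$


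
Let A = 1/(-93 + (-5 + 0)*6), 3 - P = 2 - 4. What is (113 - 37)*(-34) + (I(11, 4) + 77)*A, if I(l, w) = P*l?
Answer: -105988/41 ≈ -2585.1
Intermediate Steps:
P = 5 (P = 3 - (2 - 4) = 3 - 1*(-2) = 3 + 2 = 5)
I(l, w) = 5*l
A = -1/123 (A = 1/(-93 - 5*6) = 1/(-93 - 30) = 1/(-123) = -1/123 ≈ -0.0081301)
(113 - 37)*(-34) + (I(11, 4) + 77)*A = (113 - 37)*(-34) + (5*11 + 77)*(-1/123) = 76*(-34) + (55 + 77)*(-1/123) = -2584 + 132*(-1/123) = -2584 - 44/41 = -105988/41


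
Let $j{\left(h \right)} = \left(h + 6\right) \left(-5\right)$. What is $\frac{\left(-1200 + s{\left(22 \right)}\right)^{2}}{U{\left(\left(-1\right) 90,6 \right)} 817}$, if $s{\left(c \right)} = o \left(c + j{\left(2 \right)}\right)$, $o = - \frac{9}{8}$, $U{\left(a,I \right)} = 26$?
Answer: $\frac{1712997}{26144} \approx 65.522$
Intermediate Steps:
$j{\left(h \right)} = -30 - 5 h$ ($j{\left(h \right)} = \left(6 + h\right) \left(-5\right) = -30 - 5 h$)
$o = - \frac{9}{8}$ ($o = \left(-9\right) \frac{1}{8} = - \frac{9}{8} \approx -1.125$)
$s{\left(c \right)} = 45 - \frac{9 c}{8}$ ($s{\left(c \right)} = - \frac{9 \left(c - 40\right)}{8} = - \frac{9 \left(-40 + c\right)}{8} = 45 - \frac{9 c}{8}$)
$\frac{\left(-1200 + s{\left(22 \right)}\right)^{2}}{U{\left(\left(-1\right) 90,6 \right)} 817} = \frac{\left(-1200 + \left(45 - \frac{99}{4}\right)\right)^{2}}{26 \cdot 817} = \frac{\left(-1200 + \left(45 - \frac{99}{4}\right)\right)^{2}}{21242} = \left(-1200 + \frac{81}{4}\right)^{2} \cdot \frac{1}{21242} = \left(- \frac{4719}{4}\right)^{2} \cdot \frac{1}{21242} = \frac{22268961}{16} \cdot \frac{1}{21242} = \frac{1712997}{26144}$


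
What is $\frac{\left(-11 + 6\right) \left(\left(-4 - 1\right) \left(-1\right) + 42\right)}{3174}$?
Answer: $- \frac{235}{3174} \approx -0.074039$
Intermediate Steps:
$\frac{\left(-11 + 6\right) \left(\left(-4 - 1\right) \left(-1\right) + 42\right)}{3174} = - 5 \left(\left(-5\right) \left(-1\right) + 42\right) \frac{1}{3174} = - 5 \left(5 + 42\right) \frac{1}{3174} = \left(-5\right) 47 \cdot \frac{1}{3174} = \left(-235\right) \frac{1}{3174} = - \frac{235}{3174}$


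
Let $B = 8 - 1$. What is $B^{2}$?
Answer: $49$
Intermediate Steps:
$B = 7$ ($B = 8 + \left(-1 + 0\right) = 8 - 1 = 7$)
$B^{2} = 7^{2} = 49$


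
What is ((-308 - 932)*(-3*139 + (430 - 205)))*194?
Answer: 46187520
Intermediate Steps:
((-308 - 932)*(-3*139 + (430 - 205)))*194 = -1240*(-417 + 225)*194 = -1240*(-192)*194 = 238080*194 = 46187520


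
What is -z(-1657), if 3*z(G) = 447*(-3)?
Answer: 447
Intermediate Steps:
z(G) = -447 (z(G) = (447*(-3))/3 = (1/3)*(-1341) = -447)
-z(-1657) = -1*(-447) = 447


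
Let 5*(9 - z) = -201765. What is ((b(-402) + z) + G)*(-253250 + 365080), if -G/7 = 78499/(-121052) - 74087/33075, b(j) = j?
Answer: 4825045434155239/1079190 ≈ 4.4710e+9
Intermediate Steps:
z = 40362 (z = 9 - 1/5*(-201765) = 9 + 40353 = 40362)
G = 11564733949/571970700 (G = -7*(78499/(-121052) - 74087/33075) = -7*(78499*(-1/121052) - 74087*1/33075) = -7*(-78499/121052 - 74087/33075) = -7*(-11564733949/4003794900) = 11564733949/571970700 ≈ 20.219)
((b(-402) + z) + G)*(-253250 + 365080) = ((-402 + 40362) + 11564733949/571970700)*(-253250 + 365080) = (39960 + 11564733949/571970700)*111830 = (22867513905949/571970700)*111830 = 4825045434155239/1079190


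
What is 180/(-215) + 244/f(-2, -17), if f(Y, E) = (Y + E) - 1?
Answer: -2803/215 ≈ -13.037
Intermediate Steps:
f(Y, E) = -1 + E + Y (f(Y, E) = (E + Y) - 1 = -1 + E + Y)
180/(-215) + 244/f(-2, -17) = 180/(-215) + 244/(-1 - 17 - 2) = 180*(-1/215) + 244/(-20) = -36/43 + 244*(-1/20) = -36/43 - 61/5 = -2803/215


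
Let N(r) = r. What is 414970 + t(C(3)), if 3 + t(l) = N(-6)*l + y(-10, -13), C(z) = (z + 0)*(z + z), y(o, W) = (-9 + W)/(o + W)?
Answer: 9541779/23 ≈ 4.1486e+5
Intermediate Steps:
y(o, W) = (-9 + W)/(W + o)
C(z) = 2*z² (C(z) = z*(2*z) = 2*z²)
t(l) = -47/23 - 6*l (t(l) = -3 + (-6*l + (-9 - 13)/(-13 - 10)) = -3 + (-6*l - 22/(-23)) = -3 + (-6*l - 1/23*(-22)) = -3 + (-6*l + 22/23) = -3 + (22/23 - 6*l) = -47/23 - 6*l)
414970 + t(C(3)) = 414970 + (-47/23 - 12*3²) = 414970 + (-47/23 - 12*9) = 414970 + (-47/23 - 6*18) = 414970 + (-47/23 - 108) = 414970 - 2531/23 = 9541779/23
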